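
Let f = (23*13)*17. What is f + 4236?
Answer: 9319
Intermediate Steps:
f = 5083 (f = 299*17 = 5083)
f + 4236 = 5083 + 4236 = 9319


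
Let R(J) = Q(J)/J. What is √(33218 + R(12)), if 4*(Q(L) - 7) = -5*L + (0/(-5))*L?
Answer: 2*√74739/3 ≈ 182.26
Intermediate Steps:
Q(L) = 7 - 5*L/4 (Q(L) = 7 + (-5*L + (0/(-5))*L)/4 = 7 + (-5*L + (0*(-⅕))*L)/4 = 7 + (-5*L + 0*L)/4 = 7 + (-5*L + 0)/4 = 7 + (-5*L)/4 = 7 - 5*L/4)
R(J) = (7 - 5*J/4)/J
√(33218 + R(12)) = √(33218 + (-5/4 + 7/12)) = √(33218 - ⅔) = √(99652/3) = 2*√74739/3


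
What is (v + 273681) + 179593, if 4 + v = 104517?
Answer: 557787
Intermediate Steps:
v = 104513 (v = -4 + 104517 = 104513)
(v + 273681) + 179593 = (104513 + 273681) + 179593 = 378194 + 179593 = 557787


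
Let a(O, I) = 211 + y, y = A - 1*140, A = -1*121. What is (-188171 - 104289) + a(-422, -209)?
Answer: -292510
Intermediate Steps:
A = -121
y = -261 (y = -121 - 1*140 = -121 - 140 = -261)
a(O, I) = -50 (a(O, I) = 211 - 261 = -50)
(-188171 - 104289) + a(-422, -209) = (-188171 - 104289) - 50 = -292460 - 50 = -292510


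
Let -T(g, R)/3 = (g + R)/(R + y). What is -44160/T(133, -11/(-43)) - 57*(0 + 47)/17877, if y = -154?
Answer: -57989876617/3414507 ≈ -16983.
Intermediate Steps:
T(g, R) = -3*(R + g)/(-154 + R) (T(g, R) = -3*(g + R)/(R - 154) = -3*(R + g)/(-154 + R))
-44160/T(133, -11/(-43)) - 57*(0 + 47)/17877 = -44160*(-154 - 11/(-43))/(3*(-(-11)/(-43) - 1*133)) - 57*(0 + 47)/17877 = -44160*(-154 - 11*(-1/43))/(3*(-(-11)*(-1)/43 - 133)) - 57*47*(1/17877) = -44160*(-154 + 11/43)/(3*(-1*11/43 - 133)) - 2679*1/17877 = -44160*(-6611/(129*(-11/43 - 133))) - 893/5959 = -44160/(3*(-43/6611)*(-5730/43)) - 893/5959 = -44160/17190/6611 - 893/5959 = -44160*6611/17190 - 893/5959 = -9731392/573 - 893/5959 = -57989876617/3414507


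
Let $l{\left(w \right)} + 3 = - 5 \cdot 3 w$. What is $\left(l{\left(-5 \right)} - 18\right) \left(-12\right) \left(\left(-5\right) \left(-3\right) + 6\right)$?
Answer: $-13608$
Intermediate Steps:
$l{\left(w \right)} = -3 - 15 w$ ($l{\left(w \right)} = -3 - 5 \cdot 3 w = -3 - 15 w$)
$\left(l{\left(-5 \right)} - 18\right) \left(-12\right) \left(\left(-5\right) \left(-3\right) + 6\right) = \left(\left(-3 - -75\right) - 18\right) \left(-12\right) \left(\left(-5\right) \left(-3\right) + 6\right) = \left(\left(-3 + 75\right) - 18\right) \left(-12\right) \left(15 + 6\right) = \left(72 - 18\right) \left(-12\right) 21 = 54 \left(-12\right) 21 = \left(-648\right) 21 = -13608$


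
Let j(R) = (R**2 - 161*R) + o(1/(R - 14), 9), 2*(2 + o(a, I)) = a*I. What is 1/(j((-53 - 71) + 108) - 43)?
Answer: 20/55737 ≈ 0.00035883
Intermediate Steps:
o(a, I) = -2 + I*a/2 (o(a, I) = -2 + (a*I)/2 = -2 + (I*a)/2 = -2 + I*a/2)
j(R) = -2 + R**2 - 161*R + 9/(2*(-14 + R)) (j(R) = (R**2 - 161*R) + (-2 + (1/2)*9/(R - 14)) = (R**2 - 161*R) + (-2 + (1/2)*9/(-14 + R)) = (R**2 - 161*R) + (-2 + 9/(2*(-14 + R))) = -2 + R**2 - 161*R + 9/(2*(-14 + R)))
1/(j((-53 - 71) + 108) - 43) = 1/((9/2 + (-14 + ((-53 - 71) + 108))*(-2 + ((-53 - 71) + 108)**2 - 161*((-53 - 71) + 108)))/(-14 + ((-53 - 71) + 108)) - 43) = 1/((9/2 + (-14 + (-124 + 108))*(-2 + (-124 + 108)**2 - 161*(-124 + 108)))/(-14 + (-124 + 108)) - 43) = 1/((9/2 + (-14 - 16)*(-2 + (-16)**2 - 161*(-16)))/(-14 - 16) - 43) = 1/((9/2 - 30*(-2 + 256 + 2576))/(-30) - 43) = 1/(-(9/2 - 30*2830)/30 - 43) = 1/(-(9/2 - 84900)/30 - 43) = 1/(-1/30*(-169791/2) - 43) = 1/(56597/20 - 43) = 1/(55737/20) = 20/55737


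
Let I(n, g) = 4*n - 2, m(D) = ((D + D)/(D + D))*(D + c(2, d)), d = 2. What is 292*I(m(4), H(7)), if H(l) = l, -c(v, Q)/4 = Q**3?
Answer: -33288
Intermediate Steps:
c(v, Q) = -4*Q**3
m(D) = -32 + D (m(D) = ((D + D)/(D + D))*(D - 4*2**3) = ((2*D)/((2*D)))*(D - 4*8) = ((2*D)*(1/(2*D)))*(D - 32) = 1*(-32 + D) = -32 + D)
I(n, g) = -2 + 4*n
292*I(m(4), H(7)) = 292*(-2 + 4*(-32 + 4)) = 292*(-2 + 4*(-28)) = 292*(-2 - 112) = 292*(-114) = -33288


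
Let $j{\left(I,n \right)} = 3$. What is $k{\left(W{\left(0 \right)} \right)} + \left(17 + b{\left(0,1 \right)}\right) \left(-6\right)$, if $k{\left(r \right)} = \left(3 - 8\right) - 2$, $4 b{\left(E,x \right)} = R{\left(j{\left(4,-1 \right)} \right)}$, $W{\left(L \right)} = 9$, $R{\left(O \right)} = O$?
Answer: $- \frac{227}{2} \approx -113.5$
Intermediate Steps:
$b{\left(E,x \right)} = \frac{3}{4}$ ($b{\left(E,x \right)} = \frac{1}{4} \cdot 3 = \frac{3}{4}$)
$k{\left(r \right)} = -7$ ($k{\left(r \right)} = -5 - 2 = -7$)
$k{\left(W{\left(0 \right)} \right)} + \left(17 + b{\left(0,1 \right)}\right) \left(-6\right) = -7 + \left(17 + \frac{3}{4}\right) \left(-6\right) = -7 + \frac{71}{4} \left(-6\right) = -7 - \frac{213}{2} = - \frac{227}{2}$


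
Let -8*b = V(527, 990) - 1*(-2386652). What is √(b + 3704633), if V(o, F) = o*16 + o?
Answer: √54482906/4 ≈ 1845.3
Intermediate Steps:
V(o, F) = 17*o (V(o, F) = 16*o + o = 17*o)
b = -2395611/8 (b = -(17*527 - 1*(-2386652))/8 = -(8959 + 2386652)/8 = -⅛*2395611 = -2395611/8 ≈ -2.9945e+5)
√(b + 3704633) = √(-2395611/8 + 3704633) = √(27241453/8) = √54482906/4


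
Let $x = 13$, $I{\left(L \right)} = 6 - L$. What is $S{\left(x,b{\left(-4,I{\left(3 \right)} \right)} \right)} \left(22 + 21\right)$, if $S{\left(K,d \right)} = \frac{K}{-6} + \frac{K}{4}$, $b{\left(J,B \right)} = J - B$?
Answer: $\frac{559}{12} \approx 46.583$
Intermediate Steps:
$S{\left(K,d \right)} = \frac{K}{12}$ ($S{\left(K,d \right)} = K \left(- \frac{1}{6}\right) + K \frac{1}{4} = - \frac{K}{6} + \frac{K}{4} = \frac{K}{12}$)
$S{\left(x,b{\left(-4,I{\left(3 \right)} \right)} \right)} \left(22 + 21\right) = \frac{1}{12} \cdot 13 \left(22 + 21\right) = \frac{13}{12} \cdot 43 = \frac{559}{12}$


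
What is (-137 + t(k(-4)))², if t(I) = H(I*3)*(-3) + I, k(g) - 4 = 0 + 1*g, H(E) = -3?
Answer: 16384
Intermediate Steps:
k(g) = 4 + g (k(g) = 4 + (0 + 1*g) = 4 + (0 + g) = 4 + g)
t(I) = 9 + I (t(I) = -3*(-3) + I = 9 + I)
(-137 + t(k(-4)))² = (-137 + (9 + (4 - 4)))² = (-137 + (9 + 0))² = (-137 + 9)² = (-128)² = 16384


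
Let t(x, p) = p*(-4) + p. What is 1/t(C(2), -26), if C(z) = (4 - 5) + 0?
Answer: 1/78 ≈ 0.012821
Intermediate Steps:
C(z) = -1 (C(z) = -1 + 0 = -1)
t(x, p) = -3*p (t(x, p) = -4*p + p = -3*p)
1/t(C(2), -26) = 1/(-3*(-26)) = 1/78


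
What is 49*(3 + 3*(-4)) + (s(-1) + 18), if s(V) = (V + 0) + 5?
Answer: -419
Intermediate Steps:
s(V) = 5 + V (s(V) = V + 5 = 5 + V)
49*(3 + 3*(-4)) + (s(-1) + 18) = 49*(3 + 3*(-4)) + ((5 - 1) + 18) = 49*(3 - 12) + (4 + 18) = 49*(-9) + 22 = -441 + 22 = -419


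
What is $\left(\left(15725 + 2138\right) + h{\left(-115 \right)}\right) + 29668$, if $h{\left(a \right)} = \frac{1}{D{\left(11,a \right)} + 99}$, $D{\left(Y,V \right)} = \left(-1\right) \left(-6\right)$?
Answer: $\frac{4990756}{105} \approx 47531.0$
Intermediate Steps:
$D{\left(Y,V \right)} = 6$
$h{\left(a \right)} = \frac{1}{105}$ ($h{\left(a \right)} = \frac{1}{6 + 99} = \frac{1}{105}$)
$\left(\left(15725 + 2138\right) + h{\left(-115 \right)}\right) + 29668 = \left(\left(15725 + 2138\right) + \frac{1}{105}\right) + 29668 = \left(17863 + \frac{1}{105}\right) + 29668 = \frac{1875616}{105} + 29668 = \frac{4990756}{105}$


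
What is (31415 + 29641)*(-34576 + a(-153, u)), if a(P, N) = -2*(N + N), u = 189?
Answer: -2157230592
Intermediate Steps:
a(P, N) = -4*N
(31415 + 29641)*(-34576 + a(-153, u)) = (31415 + 29641)*(-34576 - 4*189) = 61056*(-34576 - 756) = 61056*(-35332) = -2157230592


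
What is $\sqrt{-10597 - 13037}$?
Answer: $3 i \sqrt{2626} \approx 153.73 i$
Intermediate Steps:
$\sqrt{-10597 - 13037} = \sqrt{-23634} = 3 i \sqrt{2626}$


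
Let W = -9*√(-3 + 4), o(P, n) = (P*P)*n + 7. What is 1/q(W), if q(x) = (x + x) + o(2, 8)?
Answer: 1/21 ≈ 0.047619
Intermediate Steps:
o(P, n) = 7 + n*P² (o(P, n) = P²*n + 7 = n*P² + 7 = 7 + n*P²)
W = -9 (W = -9*√1 = -9*1 = -9)
q(x) = 39 + 2*x (q(x) = (x + x) + (7 + 8*2²) = 2*x + (7 + 8*4) = 2*x + (7 + 32) = 2*x + 39 = 39 + 2*x)
1/q(W) = 1/(39 + 2*(-9)) = 1/(39 - 18) = 1/21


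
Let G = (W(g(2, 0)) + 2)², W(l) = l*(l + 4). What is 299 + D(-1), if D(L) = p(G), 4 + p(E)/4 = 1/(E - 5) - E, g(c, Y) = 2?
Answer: -95687/191 ≈ -500.98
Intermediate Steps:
W(l) = l*(4 + l)
G = 196 (G = (2*(4 + 2) + 2)² = (2*6 + 2)² = (12 + 2)² = 14² = 196)
p(E) = -16 - 4*E + 4/(-5 + E) (p(E) = -16 + 4*(1/(E - 5) - E) = -16 + 4*(1/(-5 + E) - E) = -16 + (-4*E + 4/(-5 + E)) = -16 - 4*E + 4/(-5 + E))
D(L) = -152796/191 (D(L) = 4*(21 + 196 - 1*196²)/(-5 + 196) = 4*(21 + 196 - 1*38416)/191 = 4*(1/191)*(21 + 196 - 38416) = 4*(1/191)*(-38199) = -152796/191)
299 + D(-1) = 299 - 152796/191 = -95687/191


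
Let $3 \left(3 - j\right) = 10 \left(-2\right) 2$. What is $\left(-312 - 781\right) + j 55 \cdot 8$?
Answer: $\frac{18281}{3} \approx 6093.7$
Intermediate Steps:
$j = \frac{49}{3}$ ($j = 3 - \frac{10 \left(-2\right) 2}{3} = 3 - \frac{\left(-20\right) 2}{3} = 3 - - \frac{40}{3} = 3 + \frac{40}{3} = \frac{49}{3} \approx 16.333$)
$\left(-312 - 781\right) + j 55 \cdot 8 = \left(-312 - 781\right) + \frac{49 \cdot 55 \cdot 8}{3} = \left(-312 - 781\right) + \frac{49}{3} \cdot 440 = -1093 + \frac{21560}{3} = \frac{18281}{3}$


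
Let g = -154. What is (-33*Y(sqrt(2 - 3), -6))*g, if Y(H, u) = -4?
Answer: -20328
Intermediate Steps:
(-33*Y(sqrt(2 - 3), -6))*g = -33*(-4)*(-154) = 132*(-154) = -20328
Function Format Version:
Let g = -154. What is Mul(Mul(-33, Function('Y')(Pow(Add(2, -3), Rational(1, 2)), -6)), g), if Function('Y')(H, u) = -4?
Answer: -20328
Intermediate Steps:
Mul(Mul(-33, Function('Y')(Pow(Add(2, -3), Rational(1, 2)), -6)), g) = Mul(Mul(-33, -4), -154) = Mul(132, -154) = -20328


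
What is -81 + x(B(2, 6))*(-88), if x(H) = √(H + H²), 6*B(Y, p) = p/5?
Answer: -81 - 88*√6/5 ≈ -124.11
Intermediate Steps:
B(Y, p) = p/30 (B(Y, p) = (p/5)/6 = p/30)
-81 + x(B(2, 6))*(-88) = -81 + √(((1/30)*6)*(1 + (1/30)*6))*(-88) = -81 + √((1 + ⅕)/5)*(-88) = -81 + √((⅕)*(6/5))*(-88) = -81 + √(6/25)*(-88) = -81 + (√6/5)*(-88) = -81 - 88*√6/5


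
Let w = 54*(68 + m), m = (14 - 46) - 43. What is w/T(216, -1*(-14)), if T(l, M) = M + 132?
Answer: -189/73 ≈ -2.5890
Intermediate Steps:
T(l, M) = 132 + M
m = -75 (m = -32 - 43 = -75)
w = -378 (w = 54*(68 - 75) = 54*(-7) = -378)
w/T(216, -1*(-14)) = -378/(132 - 1*(-14)) = -378/(132 + 14) = -378/146 = -378*1/146 = -189/73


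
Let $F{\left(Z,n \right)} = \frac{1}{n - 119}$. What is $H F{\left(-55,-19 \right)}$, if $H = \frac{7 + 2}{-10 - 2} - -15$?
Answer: $- \frac{19}{184} \approx -0.10326$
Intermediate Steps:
$H = \frac{57}{4}$ ($H = \frac{9}{-12} + 15 = 9 \left(- \frac{1}{12}\right) + 15 = - \frac{3}{4} + 15 = \frac{57}{4} \approx 14.25$)
$F{\left(Z,n \right)} = \frac{1}{-119 + n}$
$H F{\left(-55,-19 \right)} = \frac{57}{4 \left(-119 - 19\right)} = \frac{57}{4 \left(-138\right)} = \frac{57}{4} \left(- \frac{1}{138}\right) = - \frac{19}{184}$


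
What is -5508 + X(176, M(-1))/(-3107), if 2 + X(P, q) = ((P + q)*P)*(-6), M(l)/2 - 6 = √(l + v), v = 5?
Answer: -16910602/3107 ≈ -5442.7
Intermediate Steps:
M(l) = 12 + 2*√(5 + l) (M(l) = 12 + 2*√(l + 5) = 12 + 2*√(5 + l))
X(P, q) = -2 - 6*P*(P + q) (X(P, q) = -2 + ((P + q)*P)*(-6) = -2 + (P*(P + q))*(-6) = -2 - 6*P*(P + q))
-5508 + X(176, M(-1))/(-3107) = -5508 + (-2 - 6*176² - 6*176*(12 + 2*√(5 - 1)))/(-3107) = -5508 + (-2 - 6*30976 - 6*176*(12 + 2*√4))*(-1/3107) = -5508 + (-2 - 185856 - 6*176*(12 + 2*2))*(-1/3107) = -5508 + (-2 - 185856 - 6*176*(12 + 4))*(-1/3107) = -5508 + (-2 - 185856 - 6*176*16)*(-1/3107) = -5508 + (-2 - 185856 - 16896)*(-1/3107) = -5508 - 202754*(-1/3107) = -5508 + 202754/3107 = -16910602/3107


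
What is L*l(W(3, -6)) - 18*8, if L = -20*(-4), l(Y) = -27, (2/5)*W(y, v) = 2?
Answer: -2304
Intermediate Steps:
W(y, v) = 5 (W(y, v) = (5/2)*2 = 5)
L = 80
L*l(W(3, -6)) - 18*8 = 80*(-27) - 18*8 = -2160 - 144 = -2304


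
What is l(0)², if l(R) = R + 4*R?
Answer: 0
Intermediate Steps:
l(R) = 5*R
l(0)² = (5*0)² = 0² = 0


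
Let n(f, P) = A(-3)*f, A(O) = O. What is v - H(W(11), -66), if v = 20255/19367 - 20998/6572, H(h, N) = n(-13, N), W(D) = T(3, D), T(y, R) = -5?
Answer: -2618734721/63639962 ≈ -41.149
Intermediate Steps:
W(D) = -5
n(f, P) = -3*f
H(h, N) = 39 (H(h, N) = -3*(-13) = 39)
v = -136776203/63639962 (v = 20255*(1/19367) - 20998*1/6572 = 20255/19367 - 10499/3286 = -136776203/63639962 ≈ -2.1492)
v - H(W(11), -66) = -136776203/63639962 - 1*39 = -136776203/63639962 - 39 = -2618734721/63639962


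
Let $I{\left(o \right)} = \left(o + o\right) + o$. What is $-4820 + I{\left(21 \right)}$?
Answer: $-4757$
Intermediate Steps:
$I{\left(o \right)} = 3 o$ ($I{\left(o \right)} = 2 o + o = 3 o$)
$-4820 + I{\left(21 \right)} = -4820 + 3 \cdot 21 = -4820 + 63 = -4757$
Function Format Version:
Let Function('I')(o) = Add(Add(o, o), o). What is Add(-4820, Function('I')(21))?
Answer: -4757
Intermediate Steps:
Function('I')(o) = Mul(3, o) (Function('I')(o) = Add(Mul(2, o), o) = Mul(3, o))
Add(-4820, Function('I')(21)) = Add(-4820, Mul(3, 21)) = Add(-4820, 63) = -4757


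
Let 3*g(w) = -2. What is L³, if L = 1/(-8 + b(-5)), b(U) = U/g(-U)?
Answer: -8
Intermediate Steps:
g(w) = -⅔ (g(w) = (⅓)*(-2) = -⅔)
b(U) = -3*U/2 (b(U) = U/(-⅔) = U*(-3/2) = -3*U/2)
L = -2 (L = 1/(-8 - 3/2*(-5)) = 1/(-8 + 15/2) = 1/(-½) = -2)
L³ = (-2)³ = -8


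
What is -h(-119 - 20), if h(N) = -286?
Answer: 286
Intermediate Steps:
-h(-119 - 20) = -1*(-286) = 286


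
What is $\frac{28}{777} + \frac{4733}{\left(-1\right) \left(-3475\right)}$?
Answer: $\frac{539263}{385725} \approx 1.3981$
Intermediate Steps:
$\frac{28}{777} + \frac{4733}{\left(-1\right) \left(-3475\right)} = 28 \cdot \frac{1}{777} + \frac{4733}{3475} = \frac{4}{111} + 4733 \cdot \frac{1}{3475} = \frac{4}{111} + \frac{4733}{3475} = \frac{539263}{385725}$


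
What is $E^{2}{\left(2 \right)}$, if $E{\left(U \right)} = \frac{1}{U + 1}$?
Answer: $\frac{1}{9} \approx 0.11111$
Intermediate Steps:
$E{\left(U \right)} = \frac{1}{1 + U}$
$E^{2}{\left(2 \right)} = \left(\frac{1}{1 + 2}\right)^{2} = \left(\frac{1}{3}\right)^{2} = \frac{1}{9}$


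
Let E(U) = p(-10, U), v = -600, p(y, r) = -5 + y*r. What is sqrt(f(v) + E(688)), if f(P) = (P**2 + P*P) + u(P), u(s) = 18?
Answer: 3*sqrt(79237) ≈ 844.47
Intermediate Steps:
p(y, r) = -5 + r*y
E(U) = -5 - 10*U (E(U) = -5 + U*(-10) = -5 - 10*U)
f(P) = 18 + 2*P**2 (f(P) = (P**2 + P*P) + 18 = (P**2 + P**2) + 18 = 2*P**2 + 18 = 18 + 2*P**2)
sqrt(f(v) + E(688)) = sqrt((18 + 2*(-600)**2) + (-5 - 10*688)) = sqrt((18 + 2*360000) + (-5 - 6880)) = sqrt((18 + 720000) - 6885) = sqrt(720018 - 6885) = sqrt(713133) = 3*sqrt(79237)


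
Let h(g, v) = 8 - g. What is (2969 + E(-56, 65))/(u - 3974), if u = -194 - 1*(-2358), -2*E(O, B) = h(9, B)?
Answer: -5939/3620 ≈ -1.6406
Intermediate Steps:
E(O, B) = 1/2 (E(O, B) = -(8 - 1*9)/2 = -(8 - 9)/2 = -1/2*(-1) = 1/2)
u = 2164 (u = -194 + 2358 = 2164)
(2969 + E(-56, 65))/(u - 3974) = (2969 + 1/2)/(2164 - 3974) = (5939/2)/(-1810) = (5939/2)*(-1/1810) = -5939/3620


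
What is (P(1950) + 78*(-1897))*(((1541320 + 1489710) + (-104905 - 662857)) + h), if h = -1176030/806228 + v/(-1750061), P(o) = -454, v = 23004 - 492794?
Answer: -118489332856989595989570/352737044977 ≈ -3.3591e+11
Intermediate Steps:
v = -469790
h = -839683192855/705474089954 (h = -1176030/806228 - 469790/(-1750061) = -1176030*1/806228 - 469790*(-1/1750061) = -588015/403114 + 469790/1750061 = -839683192855/705474089954 ≈ -1.1902)
(P(1950) + 78*(-1897))*(((1541320 + 1489710) + (-104905 - 662857)) + h) = (-454 + 78*(-1897))*(((1541320 + 1489710) + (-104905 - 662857)) - 839683192855/705474089954) = (-454 - 147966)*((3031030 - 767762) - 839683192855/705474089954) = -148420*(2263268 - 839683192855/705474089954) = -148420*1596676092938816817/705474089954 = -118489332856989595989570/352737044977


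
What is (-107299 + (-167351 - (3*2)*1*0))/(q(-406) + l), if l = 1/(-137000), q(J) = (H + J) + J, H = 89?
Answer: 37627050000/99051001 ≈ 379.88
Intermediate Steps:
q(J) = 89 + 2*J (q(J) = (89 + J) + J = 89 + 2*J)
l = -1/137000 ≈ -7.2993e-6
(-107299 + (-167351 - (3*2)*1*0))/(q(-406) + l) = (-107299 + (-167351 - (3*2)*1*0))/((89 + 2*(-406)) - 1/137000) = (-107299 + (-167351 - 6*1*0))/((89 - 812) - 1/137000) = (-107299 + (-167351 - 6*0))/(-723 - 1/137000) = (-107299 + (-167351 - 1*0))/(-99051001/137000) = (-107299 + (-167351 + 0))*(-137000/99051001) = (-107299 - 167351)*(-137000/99051001) = -274650*(-137000/99051001) = 37627050000/99051001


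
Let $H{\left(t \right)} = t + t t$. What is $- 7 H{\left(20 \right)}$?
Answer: $-2940$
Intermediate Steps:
$H{\left(t \right)} = t + t^{2}$
$- 7 H{\left(20 \right)} = - 7 \cdot 20 \left(1 + 20\right) = - 7 \cdot 20 \cdot 21 = \left(-7\right) 420 = -2940$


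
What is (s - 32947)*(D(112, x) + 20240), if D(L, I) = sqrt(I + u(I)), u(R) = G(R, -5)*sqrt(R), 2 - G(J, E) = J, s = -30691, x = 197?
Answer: -1288033120 - 63638*sqrt(197 - 195*sqrt(197)) ≈ -1.288e+9 - 3.2072e+6*I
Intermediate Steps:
G(J, E) = 2 - J
u(R) = sqrt(R)*(2 - R) (u(R) = (2 - R)*sqrt(R) = sqrt(R)*(2 - R))
D(L, I) = sqrt(I + sqrt(I)*(2 - I))
(s - 32947)*(D(112, x) + 20240) = (-30691 - 32947)*(sqrt(197 - sqrt(197)*(-2 + 197)) + 20240) = -63638*(sqrt(197 - 1*sqrt(197)*195) + 20240) = -63638*(sqrt(197 - 195*sqrt(197)) + 20240) = -63638*(20240 + sqrt(197 - 195*sqrt(197))) = -1288033120 - 63638*sqrt(197 - 195*sqrt(197))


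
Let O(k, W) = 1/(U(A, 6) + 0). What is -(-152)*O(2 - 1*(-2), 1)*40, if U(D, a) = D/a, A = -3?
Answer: -12160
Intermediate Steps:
O(k, W) = -2 (O(k, W) = 1/(-3/6 + 0) = 1/(-3*⅙ + 0) = 1/(-½ + 0) = 1/(-½) = -2)
-(-152)*O(2 - 1*(-2), 1)*40 = -(-152)*(-2)*40 = -38*8*40 = -304*40 = -12160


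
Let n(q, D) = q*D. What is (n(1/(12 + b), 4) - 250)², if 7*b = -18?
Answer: 67831696/1089 ≈ 62288.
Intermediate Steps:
b = -18/7 (b = (⅐)*(-18) = -18/7 ≈ -2.5714)
n(q, D) = D*q
(n(1/(12 + b), 4) - 250)² = (4/(12 - 18/7) - 250)² = (4/(66/7) - 250)² = (4*(7/66) - 250)² = (14/33 - 250)² = (-8236/33)² = 67831696/1089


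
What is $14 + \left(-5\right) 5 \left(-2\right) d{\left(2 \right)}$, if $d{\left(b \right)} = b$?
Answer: $114$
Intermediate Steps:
$14 + \left(-5\right) 5 \left(-2\right) d{\left(2 \right)} = 14 + \left(-5\right) 5 \left(-2\right) 2 = 14 + \left(-25\right) \left(-2\right) 2 = 14 + 50 \cdot 2 = 14 + 100 = 114$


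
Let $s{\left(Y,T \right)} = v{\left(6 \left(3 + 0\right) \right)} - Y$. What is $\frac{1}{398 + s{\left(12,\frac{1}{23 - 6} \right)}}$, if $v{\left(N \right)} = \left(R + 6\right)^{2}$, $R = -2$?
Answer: $\frac{1}{402} \approx 0.0024876$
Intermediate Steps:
$v{\left(N \right)} = 16$ ($v{\left(N \right)} = \left(-2 + 6\right)^{2} = 4^{2} = 16$)
$s{\left(Y,T \right)} = 16 - Y$
$\frac{1}{398 + s{\left(12,\frac{1}{23 - 6} \right)}} = \frac{1}{398 + \left(16 - 12\right)} = \frac{1}{398 + 4} = \frac{1}{402}$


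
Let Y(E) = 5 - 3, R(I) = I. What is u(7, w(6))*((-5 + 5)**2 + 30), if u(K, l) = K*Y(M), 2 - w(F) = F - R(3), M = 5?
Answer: 420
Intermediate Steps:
Y(E) = 2
w(F) = 5 - F (w(F) = 2 - (F - 1*3) = 2 - (F - 3) = 2 - (-3 + F) = 2 + (3 - F) = 5 - F)
u(K, l) = 2*K (u(K, l) = K*2 = 2*K)
u(7, w(6))*((-5 + 5)**2 + 30) = (2*7)*((-5 + 5)**2 + 30) = 14*(0**2 + 30) = 14*(0 + 30) = 14*30 = 420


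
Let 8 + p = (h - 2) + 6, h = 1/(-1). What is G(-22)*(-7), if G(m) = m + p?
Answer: 189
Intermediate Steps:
h = -1
p = -5 (p = -8 + ((-1 - 2) + 6) = -8 + (-3 + 6) = -8 + 3 = -5)
G(m) = -5 + m (G(m) = m - 5 = -5 + m)
G(-22)*(-7) = (-5 - 22)*(-7) = -27*(-7) = 189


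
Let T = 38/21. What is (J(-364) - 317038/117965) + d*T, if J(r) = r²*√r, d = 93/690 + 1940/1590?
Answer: -2136385703/9059358105 + 264992*I*√91 ≈ -0.23582 + 2.5279e+6*I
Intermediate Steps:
T = 38/21 (T = 38*(1/21) = 38/21 ≈ 1.8095)
d = 49549/36570 (d = 93*(1/690) + 1940*(1/1590) = 31/230 + 194/159 = 49549/36570 ≈ 1.3549)
J(r) = r^(5/2)
(J(-364) - 317038/117965) + d*T = ((-364)^(5/2) - 317038/117965) + (49549/36570)*(38/21) = (264992*I*√91 - 317038*1/117965) + 941431/383985 = (264992*I*√91 - 317038/117965) + 941431/383985 = (-317038/117965 + 264992*I*√91) + 941431/383985 = -2136385703/9059358105 + 264992*I*√91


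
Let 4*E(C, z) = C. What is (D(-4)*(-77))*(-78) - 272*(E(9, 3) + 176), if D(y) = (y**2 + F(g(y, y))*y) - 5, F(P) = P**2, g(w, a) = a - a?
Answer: 17582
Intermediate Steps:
E(C, z) = C/4
g(w, a) = 0
D(y) = -5 + y**2 (D(y) = (y**2 + 0**2*y) - 5 = (y**2 + 0*y) - 5 = (y**2 + 0) - 5 = y**2 - 5 = -5 + y**2)
(D(-4)*(-77))*(-78) - 272*(E(9, 3) + 176) = ((-5 + (-4)**2)*(-77))*(-78) - 272*((1/4)*9 + 176) = ((-5 + 16)*(-77))*(-78) - 272*(9/4 + 176) = (11*(-77))*(-78) - 272*713/4 = -847*(-78) - 1*48484 = 66066 - 48484 = 17582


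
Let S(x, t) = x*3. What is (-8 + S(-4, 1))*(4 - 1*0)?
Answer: -80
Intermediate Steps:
S(x, t) = 3*x
(-8 + S(-4, 1))*(4 - 1*0) = (-8 + 3*(-4))*(4 - 1*0) = (-8 - 12)*(4 + 0) = -20*4 = -80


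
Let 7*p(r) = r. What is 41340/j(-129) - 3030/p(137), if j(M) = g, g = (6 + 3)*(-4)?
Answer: -535595/411 ≈ -1303.2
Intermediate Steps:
g = -36 (g = 9*(-4) = -36)
p(r) = r/7
j(M) = -36
41340/j(-129) - 3030/p(137) = 41340/(-36) - 3030/((⅐)*137) = 41340*(-1/36) - 3030/137/7 = -3445/3 - 3030*7/137 = -3445/3 - 21210/137 = -535595/411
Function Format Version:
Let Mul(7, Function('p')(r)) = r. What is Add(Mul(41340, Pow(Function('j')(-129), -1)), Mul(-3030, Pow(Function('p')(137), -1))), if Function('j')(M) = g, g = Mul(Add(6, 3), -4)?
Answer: Rational(-535595, 411) ≈ -1303.2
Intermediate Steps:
g = -36 (g = Mul(9, -4) = -36)
Function('p')(r) = Mul(Rational(1, 7), r)
Function('j')(M) = -36
Add(Mul(41340, Pow(Function('j')(-129), -1)), Mul(-3030, Pow(Function('p')(137), -1))) = Add(Mul(41340, Pow(-36, -1)), Mul(-3030, Pow(Mul(Rational(1, 7), 137), -1))) = Add(Mul(41340, Rational(-1, 36)), Mul(-3030, Pow(Rational(137, 7), -1))) = Add(Rational(-3445, 3), Mul(-3030, Rational(7, 137))) = Add(Rational(-3445, 3), Rational(-21210, 137)) = Rational(-535595, 411)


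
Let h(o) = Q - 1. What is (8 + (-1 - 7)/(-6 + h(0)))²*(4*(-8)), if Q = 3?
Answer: -3200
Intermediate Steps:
h(o) = 2 (h(o) = 3 - 1 = 2)
(8 + (-1 - 7)/(-6 + h(0)))²*(4*(-8)) = (8 + (-1 - 7)/(-6 + 2))²*(4*(-8)) = (8 - 8/(-4))²*(-32) = (8 - 8*(-¼))²*(-32) = (8 + 2)²*(-32) = 10²*(-32) = 100*(-32) = -3200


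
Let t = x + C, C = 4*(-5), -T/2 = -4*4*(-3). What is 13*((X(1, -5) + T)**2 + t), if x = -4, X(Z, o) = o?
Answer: 132301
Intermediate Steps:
T = -96 (T = -2*(-4*4)*(-3) = -(-32)*(-3) = -2*48 = -96)
C = -20
t = -24 (t = -4 - 20 = -24)
13*((X(1, -5) + T)**2 + t) = 13*((-5 - 96)**2 - 24) = 13*((-101)**2 - 24) = 13*(10201 - 24) = 13*10177 = 132301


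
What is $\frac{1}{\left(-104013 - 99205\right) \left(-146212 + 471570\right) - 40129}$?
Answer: $- \frac{1}{66118642173} \approx -1.5124 \cdot 10^{-11}$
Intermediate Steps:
$\frac{1}{\left(-104013 - 99205\right) \left(-146212 + 471570\right) - 40129} = \frac{1}{\left(-203218\right) 325358 - 40129} = \frac{1}{-66118602044 - 40129} = \frac{1}{-66118642173} = - \frac{1}{66118642173}$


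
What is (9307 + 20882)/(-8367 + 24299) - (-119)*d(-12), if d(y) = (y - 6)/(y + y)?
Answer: 363030/3983 ≈ 91.145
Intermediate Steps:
d(y) = (-6 + y)/(2*y) (d(y) = (-6 + y)/((2*y)) = (-6 + y)*(1/(2*y)) = (-6 + y)/(2*y))
(9307 + 20882)/(-8367 + 24299) - (-119)*d(-12) = (9307 + 20882)/(-8367 + 24299) - (-119)*(½)*(-6 - 12)/(-12) = 30189/15932 - (-119)*(½)*(-1/12)*(-18) = 30189*(1/15932) - (-119)*3/4 = 30189/15932 - 1*(-357/4) = 30189/15932 + 357/4 = 363030/3983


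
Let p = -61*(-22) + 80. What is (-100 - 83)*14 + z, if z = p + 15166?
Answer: 14026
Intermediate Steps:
p = 1422 (p = 1342 + 80 = 1422)
z = 16588 (z = 1422 + 15166 = 16588)
(-100 - 83)*14 + z = (-100 - 83)*14 + 16588 = -183*14 + 16588 = -2562 + 16588 = 14026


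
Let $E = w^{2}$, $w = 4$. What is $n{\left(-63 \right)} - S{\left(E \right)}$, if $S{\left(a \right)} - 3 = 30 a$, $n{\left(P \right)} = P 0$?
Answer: $-483$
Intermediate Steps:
$n{\left(P \right)} = 0$
$E = 16$ ($E = 4^{2} = 16$)
$S{\left(a \right)} = 3 + 30 a$
$n{\left(-63 \right)} - S{\left(E \right)} = 0 - \left(3 + 30 \cdot 16\right) = 0 - \left(3 + 480\right) = 0 - 483 = -483$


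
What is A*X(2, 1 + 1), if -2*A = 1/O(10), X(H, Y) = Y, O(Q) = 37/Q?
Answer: -10/37 ≈ -0.27027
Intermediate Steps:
A = -5/37 (A = -1/(2*(37/10)) = -1/(2*(37*(1/10))) = -1/(2*37/10) = -1/2*10/37 = -5/37 ≈ -0.13514)
A*X(2, 1 + 1) = -5*(1 + 1)/37 = -5/37*2 = -10/37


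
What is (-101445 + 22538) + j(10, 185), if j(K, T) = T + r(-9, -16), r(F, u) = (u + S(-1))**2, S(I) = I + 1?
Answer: -78466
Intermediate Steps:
S(I) = 1 + I
r(F, u) = u**2 (r(F, u) = (u + (1 - 1))**2 = (u + 0)**2 = u**2)
j(K, T) = 256 + T (j(K, T) = T + (-16)**2 = T + 256 = 256 + T)
(-101445 + 22538) + j(10, 185) = (-101445 + 22538) + (256 + 185) = -78907 + 441 = -78466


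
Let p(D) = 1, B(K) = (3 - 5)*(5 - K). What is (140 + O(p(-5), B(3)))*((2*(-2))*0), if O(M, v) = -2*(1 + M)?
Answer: 0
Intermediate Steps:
B(K) = -10 + 2*K (B(K) = -2*(5 - K) = -10 + 2*K)
O(M, v) = -2 - 2*M
(140 + O(p(-5), B(3)))*((2*(-2))*0) = (140 + (-2 - 2*1))*((2*(-2))*0) = (140 + (-2 - 2))*(-4*0) = (140 - 4)*0 = 136*0 = 0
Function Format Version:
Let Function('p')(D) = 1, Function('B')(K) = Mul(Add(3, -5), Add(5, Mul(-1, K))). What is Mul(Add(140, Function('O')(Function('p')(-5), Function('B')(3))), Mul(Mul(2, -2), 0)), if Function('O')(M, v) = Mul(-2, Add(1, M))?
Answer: 0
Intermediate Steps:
Function('B')(K) = Add(-10, Mul(2, K)) (Function('B')(K) = Mul(-2, Add(5, Mul(-1, K))) = Add(-10, Mul(2, K)))
Function('O')(M, v) = Add(-2, Mul(-2, M))
Mul(Add(140, Function('O')(Function('p')(-5), Function('B')(3))), Mul(Mul(2, -2), 0)) = Mul(Add(140, Add(-2, Mul(-2, 1))), Mul(Mul(2, -2), 0)) = Mul(Add(140, Add(-2, -2)), Mul(-4, 0)) = Mul(Add(140, -4), 0) = Mul(136, 0) = 0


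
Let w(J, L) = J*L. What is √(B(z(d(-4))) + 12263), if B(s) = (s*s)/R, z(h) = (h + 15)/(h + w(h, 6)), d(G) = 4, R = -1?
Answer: √9613831/28 ≈ 110.74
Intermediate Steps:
z(h) = (15 + h)/(7*h) (z(h) = (h + 15)/(h + h*6) = (15 + h)/(h + 6*h) = (15 + h)/((7*h)) = (15 + h)*(1/(7*h)) = (15 + h)/(7*h))
B(s) = -s² (B(s) = (s*s)/(-1) = s²*(-1) = -s²)
√(B(z(d(-4))) + 12263) = √(-((⅐)*(15 + 4)/4)² + 12263) = √(-((⅐)*(¼)*19)² + 12263) = √(-(19/28)² + 12263) = √(-1*361/784 + 12263) = √(-361/784 + 12263) = √(9613831/784) = √9613831/28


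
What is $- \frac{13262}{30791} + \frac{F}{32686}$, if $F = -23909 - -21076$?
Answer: $- \frac{520712635}{1006434626} \approx -0.51738$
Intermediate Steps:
$F = -2833$ ($F = -23909 + 21076 = -2833$)
$- \frac{13262}{30791} + \frac{F}{32686} = - \frac{13262}{30791} - \frac{2833}{32686} = - \frac{520712635}{1006434626}$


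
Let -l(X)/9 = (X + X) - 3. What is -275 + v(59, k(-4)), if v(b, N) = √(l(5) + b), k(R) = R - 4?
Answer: -275 + 2*I ≈ -275.0 + 2.0*I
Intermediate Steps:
l(X) = 27 - 18*X (l(X) = -9*((X + X) - 3) = -9*(2*X - 3) = -9*(-3 + 2*X) = 27 - 18*X)
k(R) = -4 + R
v(b, N) = √(-63 + b) (v(b, N) = √((27 - 18*5) + b) = √((27 - 90) + b) = √(-63 + b))
-275 + v(59, k(-4)) = -275 + √(-63 + 59) = -275 + √(-4) = -275 + 2*I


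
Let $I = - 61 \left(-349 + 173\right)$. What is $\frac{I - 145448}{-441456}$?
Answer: $\frac{5613}{18394} \approx 0.30515$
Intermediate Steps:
$I = 10736$ ($I = \left(-61\right) \left(-176\right) = 10736$)
$\frac{I - 145448}{-441456} = \frac{10736 - 145448}{-441456} = \left(10736 - 145448\right) \left(- \frac{1}{441456}\right) = \left(-134712\right) \left(- \frac{1}{441456}\right) = \frac{5613}{18394}$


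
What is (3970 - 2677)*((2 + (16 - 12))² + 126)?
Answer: 209466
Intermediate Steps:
(3970 - 2677)*((2 + (16 - 12))² + 126) = 1293*((2 + 4)² + 126) = 1293*(6² + 126) = 1293*(36 + 126) = 1293*162 = 209466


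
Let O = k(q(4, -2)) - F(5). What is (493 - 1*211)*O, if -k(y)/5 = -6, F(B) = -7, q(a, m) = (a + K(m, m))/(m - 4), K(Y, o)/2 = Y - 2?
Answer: 10434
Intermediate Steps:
K(Y, o) = -4 + 2*Y (K(Y, o) = 2*(Y - 2) = 2*(-2 + Y) = -4 + 2*Y)
q(a, m) = (-4 + a + 2*m)/(-4 + m) (q(a, m) = (a + (-4 + 2*m))/(m - 4) = (-4 + a + 2*m)/(-4 + m))
k(y) = 30 (k(y) = -5*(-6) = 30)
O = 37 (O = 30 - 1*(-7) = 30 + 7 = 37)
(493 - 1*211)*O = (493 - 1*211)*37 = (493 - 211)*37 = 282*37 = 10434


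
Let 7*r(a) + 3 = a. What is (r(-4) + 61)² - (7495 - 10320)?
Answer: 6425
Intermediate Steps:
r(a) = -3/7 + a/7
(r(-4) + 61)² - (7495 - 10320) = ((-3/7 + (⅐)*(-4)) + 61)² - (7495 - 10320) = ((-3/7 - 4/7) + 61)² - 1*(-2825) = (-1 + 61)² + 2825 = 60² + 2825 = 3600 + 2825 = 6425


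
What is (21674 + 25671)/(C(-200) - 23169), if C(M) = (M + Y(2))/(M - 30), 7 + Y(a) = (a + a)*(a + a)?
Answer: -10889350/5328679 ≈ -2.0435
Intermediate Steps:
Y(a) = -7 + 4*a² (Y(a) = -7 + (a + a)*(a + a) = -7 + (2*a)*(2*a) = -7 + 4*a²)
C(M) = (9 + M)/(-30 + M) (C(M) = (M + (-7 + 4*2²))/(M - 30) = (M + (-7 + 4*4))/(-30 + M) = (M + (-7 + 16))/(-30 + M) = (M + 9)/(-30 + M) = (9 + M)/(-30 + M))
(21674 + 25671)/(C(-200) - 23169) = (21674 + 25671)/((9 - 200)/(-30 - 200) - 23169) = 47345/(-191/(-230) - 23169) = 47345/(-1/230*(-191) - 23169) = 47345/(191/230 - 23169) = 47345/(-5328679/230) = 47345*(-230/5328679) = -10889350/5328679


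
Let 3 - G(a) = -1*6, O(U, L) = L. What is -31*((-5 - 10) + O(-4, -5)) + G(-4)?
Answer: 629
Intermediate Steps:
G(a) = 9 (G(a) = 3 - (-1)*6 = 3 - 1*(-6) = 3 + 6 = 9)
-31*((-5 - 10) + O(-4, -5)) + G(-4) = -31*((-5 - 10) - 5) + 9 = -31*(-15 - 5) + 9 = -31*(-20) + 9 = 620 + 9 = 629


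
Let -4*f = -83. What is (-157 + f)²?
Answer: 297025/16 ≈ 18564.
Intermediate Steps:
f = 83/4 (f = -¼*(-83) = 83/4 ≈ 20.750)
(-157 + f)² = (-157 + 83/4)² = (-545/4)² = 297025/16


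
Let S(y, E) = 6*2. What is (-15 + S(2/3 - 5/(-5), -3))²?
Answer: 9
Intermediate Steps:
S(y, E) = 12
(-15 + S(2/3 - 5/(-5), -3))² = (-15 + 12)² = (-3)² = 9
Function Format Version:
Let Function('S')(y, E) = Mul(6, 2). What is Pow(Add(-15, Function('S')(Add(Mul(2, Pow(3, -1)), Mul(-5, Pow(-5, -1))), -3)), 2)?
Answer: 9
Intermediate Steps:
Function('S')(y, E) = 12
Pow(Add(-15, Function('S')(Add(Mul(2, Pow(3, -1)), Mul(-5, Pow(-5, -1))), -3)), 2) = Pow(Add(-15, 12), 2) = Pow(-3, 2) = 9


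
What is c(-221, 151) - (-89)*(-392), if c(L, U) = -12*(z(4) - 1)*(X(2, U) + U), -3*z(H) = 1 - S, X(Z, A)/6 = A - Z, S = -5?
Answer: 2732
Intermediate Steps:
X(Z, A) = -6*Z + 6*A (X(Z, A) = 6*(A - Z) = -6*Z + 6*A)
z(H) = -2 (z(H) = -(1 - 1*(-5))/3 = -(1 + 5)/3 = -⅓*6 = -2)
c(L, U) = -432 + 252*U (c(L, U) = -12*(-2 - 1)*((-6*2 + 6*U) + U) = -(-36)*((-12 + 6*U) + U) = -(-36)*(-12 + 7*U) = -12*(36 - 21*U) = -432 + 252*U)
c(-221, 151) - (-89)*(-392) = (-432 + 252*151) - (-89)*(-392) = (-432 + 38052) - 1*34888 = 37620 - 34888 = 2732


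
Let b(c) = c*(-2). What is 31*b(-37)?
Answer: 2294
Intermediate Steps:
b(c) = -2*c
31*b(-37) = 31*(-2*(-37)) = 31*74 = 2294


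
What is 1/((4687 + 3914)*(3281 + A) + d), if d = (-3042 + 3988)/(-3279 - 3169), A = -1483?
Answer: 3224/49857863479 ≈ 6.4664e-8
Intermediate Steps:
d = -473/3224 (d = 946/(-6448) = 946*(-1/6448) = -473/3224 ≈ -0.14671)
1/((4687 + 3914)*(3281 + A) + d) = 1/((4687 + 3914)*(3281 - 1483) - 473/3224) = 1/(8601*1798 - 473/3224) = 1/(15464598 - 473/3224) = 1/(49857863479/3224) = 3224/49857863479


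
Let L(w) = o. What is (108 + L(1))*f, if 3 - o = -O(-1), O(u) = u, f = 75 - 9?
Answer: 7260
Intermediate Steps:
f = 66
o = 2 (o = 3 - (-1)*(-1) = 3 - 1*1 = 3 - 1 = 2)
L(w) = 2
(108 + L(1))*f = (108 + 2)*66 = 110*66 = 7260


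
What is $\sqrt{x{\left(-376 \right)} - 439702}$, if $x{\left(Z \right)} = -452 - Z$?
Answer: $i \sqrt{439778} \approx 663.16 i$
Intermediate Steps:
$\sqrt{x{\left(-376 \right)} - 439702} = \sqrt{\left(-452 - -376\right) - 439702} = \sqrt{\left(-452 + 376\right) - 439702} = \sqrt{-76 - 439702} = \sqrt{-439778} = i \sqrt{439778}$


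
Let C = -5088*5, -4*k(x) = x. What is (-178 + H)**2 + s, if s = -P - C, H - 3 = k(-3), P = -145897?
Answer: 3227201/16 ≈ 2.0170e+5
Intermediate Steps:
k(x) = -x/4
H = 15/4 (H = 3 - 1/4*(-3) = 3 + 3/4 = 15/4 ≈ 3.7500)
C = -25440
s = 171337 (s = -1*(-145897) - 1*(-25440) = 145897 + 25440 = 171337)
(-178 + H)**2 + s = (-178 + 15/4)**2 + 171337 = (-697/4)**2 + 171337 = 485809/16 + 171337 = 3227201/16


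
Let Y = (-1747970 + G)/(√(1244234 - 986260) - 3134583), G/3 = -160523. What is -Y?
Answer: -6988675047237/9825610325915 - 2229539*√257974/9825610325915 ≈ -0.71139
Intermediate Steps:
G = -481569 (G = 3*(-160523) = -481569)
Y = -2229539/(-3134583 + √257974) (Y = (-1747970 - 481569)/(√(1244234 - 986260) - 3134583) = -2229539/(√257974 - 3134583) = -2229539/(-3134583 + √257974) ≈ 0.71139)
-Y = -(6988675047237/9825610325915 + 2229539*√257974/9825610325915) = -6988675047237/9825610325915 - 2229539*√257974/9825610325915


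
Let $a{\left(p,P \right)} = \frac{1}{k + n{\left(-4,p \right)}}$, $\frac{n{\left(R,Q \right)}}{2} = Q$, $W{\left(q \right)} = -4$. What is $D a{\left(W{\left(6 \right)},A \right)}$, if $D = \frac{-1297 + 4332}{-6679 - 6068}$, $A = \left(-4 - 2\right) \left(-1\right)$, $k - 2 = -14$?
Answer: $\frac{1}{84} \approx 0.011905$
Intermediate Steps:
$n{\left(R,Q \right)} = 2 Q$
$k = -12$ ($k = 2 - 14 = -12$)
$A = 6$ ($A = \left(-6\right) \left(-1\right) = 6$)
$a{\left(p,P \right)} = \frac{1}{-12 + 2 p}$
$D = - \frac{5}{21}$ ($D = \frac{3035}{-12747} = 3035 \left(- \frac{1}{12747}\right) = - \frac{5}{21} \approx -0.2381$)
$D a{\left(W{\left(6 \right)},A \right)} = - \frac{5 \frac{1}{2 \left(-6 - 4\right)}}{21} = - \frac{5 \frac{1}{2 \left(-10\right)}}{21} = - \frac{5 \cdot \frac{1}{2} \left(- \frac{1}{10}\right)}{21} = \left(- \frac{5}{21}\right) \left(- \frac{1}{20}\right) = \frac{1}{84}$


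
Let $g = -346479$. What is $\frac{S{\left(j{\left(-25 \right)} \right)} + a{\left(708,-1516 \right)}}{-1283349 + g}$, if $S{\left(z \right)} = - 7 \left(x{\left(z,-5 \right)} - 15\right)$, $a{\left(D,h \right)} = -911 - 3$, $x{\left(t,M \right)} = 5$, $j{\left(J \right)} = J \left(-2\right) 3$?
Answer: $\frac{211}{407457} \approx 0.00051785$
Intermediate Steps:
$j{\left(J \right)} = - 6 J$ ($j{\left(J \right)} = - 2 J 3 = - 6 J$)
$a{\left(D,h \right)} = -914$
$S{\left(z \right)} = 70$ ($S{\left(z \right)} = - 7 \left(5 - 15\right) = \left(-7\right) \left(-10\right) = 70$)
$\frac{S{\left(j{\left(-25 \right)} \right)} + a{\left(708,-1516 \right)}}{-1283349 + g} = \frac{70 - 914}{-1283349 - 346479} = - \frac{844}{-1629828} = \left(-844\right) \left(- \frac{1}{1629828}\right) = \frac{211}{407457}$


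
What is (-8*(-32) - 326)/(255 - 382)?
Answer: 70/127 ≈ 0.55118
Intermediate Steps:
(-8*(-32) - 326)/(255 - 382) = (256 - 326)/(-127) = -70*(-1/127) = 70/127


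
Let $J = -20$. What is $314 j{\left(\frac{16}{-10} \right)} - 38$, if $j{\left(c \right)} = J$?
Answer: $-6318$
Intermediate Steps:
$j{\left(c \right)} = -20$
$314 j{\left(\frac{16}{-10} \right)} - 38 = 314 \left(-20\right) - 38 = -6280 - 38 = -6318$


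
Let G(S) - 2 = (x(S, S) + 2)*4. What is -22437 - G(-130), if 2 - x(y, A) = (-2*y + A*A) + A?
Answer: 45665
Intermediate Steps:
x(y, A) = 2 - A - A**2 + 2*y (x(y, A) = 2 - ((-2*y + A*A) + A) = 2 - ((-2*y + A**2) + A) = 2 - ((A**2 - 2*y) + A) = 2 - (A + A**2 - 2*y) = 2 + (-A - A**2 + 2*y) = 2 - A - A**2 + 2*y)
G(S) = 18 - 4*S**2 + 4*S (G(S) = 2 + ((2 - S - S**2 + 2*S) + 2)*4 = 2 + ((2 + S - S**2) + 2)*4 = 2 + (4 + S - S**2)*4 = 2 + (16 - 4*S**2 + 4*S) = 18 - 4*S**2 + 4*S)
-22437 - G(-130) = -22437 - (18 - 4*(-130)**2 + 4*(-130)) = -22437 - (18 - 4*16900 - 520) = -22437 - (18 - 67600 - 520) = -22437 - 1*(-68102) = -22437 + 68102 = 45665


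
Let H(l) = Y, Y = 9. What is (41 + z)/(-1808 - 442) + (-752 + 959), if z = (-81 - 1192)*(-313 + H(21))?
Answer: 26239/750 ≈ 34.985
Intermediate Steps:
H(l) = 9
z = 386992 (z = (-81 - 1192)*(-313 + 9) = -1273*(-304) = 386992)
(41 + z)/(-1808 - 442) + (-752 + 959) = (41 + 386992)/(-1808 - 442) + (-752 + 959) = 387033/(-2250) + 207 = 387033*(-1/2250) + 207 = -129011/750 + 207 = 26239/750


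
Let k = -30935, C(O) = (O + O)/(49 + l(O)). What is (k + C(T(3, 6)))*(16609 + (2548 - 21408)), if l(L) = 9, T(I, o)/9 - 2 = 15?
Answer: 2019061462/29 ≈ 6.9623e+7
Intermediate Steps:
T(I, o) = 153 (T(I, o) = 18 + 9*15 = 18 + 135 = 153)
C(O) = O/29 (C(O) = (O + O)/(49 + 9) = (2*O)/58 = (2*O)*(1/58) = O/29)
(k + C(T(3, 6)))*(16609 + (2548 - 21408)) = (-30935 + (1/29)*153)*(16609 + (2548 - 21408)) = (-30935 + 153/29)*(16609 - 18860) = -896962/29*(-2251) = 2019061462/29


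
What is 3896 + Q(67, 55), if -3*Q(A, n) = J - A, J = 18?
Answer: 11737/3 ≈ 3912.3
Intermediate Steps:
Q(A, n) = -6 + A/3 (Q(A, n) = -(18 - A)/3 = -6 + A/3)
3896 + Q(67, 55) = 3896 + (-6 + (1/3)*67) = 3896 + (-6 + 67/3) = 3896 + 49/3 = 11737/3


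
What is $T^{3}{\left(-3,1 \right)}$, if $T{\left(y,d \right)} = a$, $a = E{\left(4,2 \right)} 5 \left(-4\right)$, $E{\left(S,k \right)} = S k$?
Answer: $-4096000$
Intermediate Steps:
$a = -160$ ($a = 4 \cdot 2 \cdot 5 \left(-4\right) = 8 \cdot 5 \left(-4\right) = 40 \left(-4\right) = -160$)
$T{\left(y,d \right)} = -160$
$T^{3}{\left(-3,1 \right)} = \left(-160\right)^{3} = -4096000$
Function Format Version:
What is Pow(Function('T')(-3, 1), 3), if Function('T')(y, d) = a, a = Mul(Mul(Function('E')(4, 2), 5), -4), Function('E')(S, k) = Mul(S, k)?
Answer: -4096000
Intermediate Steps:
a = -160 (a = Mul(Mul(Mul(4, 2), 5), -4) = Mul(Mul(8, 5), -4) = Mul(40, -4) = -160)
Function('T')(y, d) = -160
Pow(Function('T')(-3, 1), 3) = Pow(-160, 3) = -4096000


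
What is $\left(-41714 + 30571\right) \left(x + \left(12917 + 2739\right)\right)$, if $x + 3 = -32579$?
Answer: $188606418$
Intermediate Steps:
$x = -32582$ ($x = -3 - 32579 = -32582$)
$\left(-41714 + 30571\right) \left(x + \left(12917 + 2739\right)\right) = \left(-41714 + 30571\right) \left(-32582 + \left(12917 + 2739\right)\right) = - 11143 \left(-32582 + 15656\right) = \left(-11143\right) \left(-16926\right) = 188606418$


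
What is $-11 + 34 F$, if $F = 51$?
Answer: $1723$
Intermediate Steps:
$-11 + 34 F = -11 + 34 \cdot 51 = -11 + 1734 = 1723$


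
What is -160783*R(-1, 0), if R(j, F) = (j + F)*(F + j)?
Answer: -160783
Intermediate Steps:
R(j, F) = (F + j)² (R(j, F) = (F + j)*(F + j) = (F + j)²)
-160783*R(-1, 0) = -160783*(0 - 1)² = -160783*(-1)² = -160783*1 = -160783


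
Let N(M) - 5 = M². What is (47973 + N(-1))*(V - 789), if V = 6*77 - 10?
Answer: -16168923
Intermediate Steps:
V = 452 (V = 462 - 10 = 452)
N(M) = 5 + M²
(47973 + N(-1))*(V - 789) = (47973 + (5 + (-1)²))*(452 - 789) = (47973 + (5 + 1))*(-337) = (47973 + 6)*(-337) = 47979*(-337) = -16168923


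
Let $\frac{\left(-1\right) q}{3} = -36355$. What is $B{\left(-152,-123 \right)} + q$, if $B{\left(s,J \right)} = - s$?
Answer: $109217$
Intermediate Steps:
$q = 109065$ ($q = \left(-3\right) \left(-36355\right) = 109065$)
$B{\left(-152,-123 \right)} + q = \left(-1\right) \left(-152\right) + 109065 = 152 + 109065 = 109217$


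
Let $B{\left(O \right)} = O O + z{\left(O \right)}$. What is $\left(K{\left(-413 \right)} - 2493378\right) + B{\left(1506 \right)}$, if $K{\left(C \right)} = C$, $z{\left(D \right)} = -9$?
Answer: $-225764$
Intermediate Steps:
$B{\left(O \right)} = -9 + O^{2}$ ($B{\left(O \right)} = O O - 9 = O^{2} - 9 = -9 + O^{2}$)
$\left(K{\left(-413 \right)} - 2493378\right) + B{\left(1506 \right)} = \left(-413 - 2493378\right) - \left(9 - 1506^{2}\right) = -2493791 + \left(-9 + 2268036\right) = -2493791 + 2268027 = -225764$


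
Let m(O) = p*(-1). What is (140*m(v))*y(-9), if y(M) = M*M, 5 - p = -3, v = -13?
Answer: -90720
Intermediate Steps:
p = 8 (p = 5 - 1*(-3) = 5 + 3 = 8)
y(M) = M**2
m(O) = -8 (m(O) = 8*(-1) = -8)
(140*m(v))*y(-9) = (140*(-8))*(-9)**2 = -1120*81 = -90720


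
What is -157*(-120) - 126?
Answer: 18714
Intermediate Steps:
-157*(-120) - 126 = 18840 - 126 = 18714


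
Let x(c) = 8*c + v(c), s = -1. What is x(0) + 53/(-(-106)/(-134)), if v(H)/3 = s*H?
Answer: -67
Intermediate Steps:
v(H) = -3*H (v(H) = 3*(-H) = -3*H)
x(c) = 5*c (x(c) = 8*c - 3*c = 5*c)
x(0) + 53/(-(-106)/(-134)) = 5*0 + 53/(-(-106)/(-134)) = 0 + 53/(-(-106)*(-1)/134) = 0 + 53/(-1*53/67) = 0 + 53/(-53/67) = 0 - 67/53*53 = 0 - 67 = -67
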